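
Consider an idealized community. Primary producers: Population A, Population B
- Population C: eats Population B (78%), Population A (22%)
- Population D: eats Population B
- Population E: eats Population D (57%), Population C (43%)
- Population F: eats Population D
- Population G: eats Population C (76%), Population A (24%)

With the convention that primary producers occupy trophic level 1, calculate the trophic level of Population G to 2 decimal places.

Population C: 1 + (0.78×1 + 0.22×1) = 2
Population D: 1 + 1 = 2
Population E: 1 + (0.57×2 + 0.43×2) = 3
Population F: 1 + 2 = 3
Population G: 1 + (0.76×2 + 0.24×1) = 2.76

2.76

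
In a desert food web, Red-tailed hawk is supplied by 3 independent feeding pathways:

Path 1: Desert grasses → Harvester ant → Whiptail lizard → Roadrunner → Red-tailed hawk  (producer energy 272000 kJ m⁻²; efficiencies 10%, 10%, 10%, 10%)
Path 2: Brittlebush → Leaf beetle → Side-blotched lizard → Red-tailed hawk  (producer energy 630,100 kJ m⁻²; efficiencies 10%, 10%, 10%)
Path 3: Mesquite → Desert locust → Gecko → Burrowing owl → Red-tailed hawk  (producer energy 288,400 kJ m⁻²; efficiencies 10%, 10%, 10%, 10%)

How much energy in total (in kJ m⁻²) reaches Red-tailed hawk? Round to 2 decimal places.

686.14 kJ m⁻²

Path 1: 272000 × 0.1 × 0.1 × 0.1 × 0.1 = 27.2 kJ m⁻²
Path 2: 630100 × 0.1 × 0.1 × 0.1 = 630.1 kJ m⁻²
Path 3: 288400 × 0.1 × 0.1 × 0.1 × 0.1 = 28.84 kJ m⁻²
Total at Red-tailed hawk: 27.2 + 630.1 + 28.84 = 686.14 kJ m⁻²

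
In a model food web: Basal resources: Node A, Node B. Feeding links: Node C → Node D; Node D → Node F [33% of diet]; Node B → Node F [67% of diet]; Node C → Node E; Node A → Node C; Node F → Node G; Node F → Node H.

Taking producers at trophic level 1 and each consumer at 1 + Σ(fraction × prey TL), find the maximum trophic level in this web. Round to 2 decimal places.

3.66

Node C: 1 + 1 = 2
Node D: 1 + 2 = 3
Node E: 1 + 2 = 3
Node F: 1 + (0.33×3 + 0.67×1) = 2.66
Node G: 1 + 2.66 = 3.66
Node H: 1 + 2.66 = 3.66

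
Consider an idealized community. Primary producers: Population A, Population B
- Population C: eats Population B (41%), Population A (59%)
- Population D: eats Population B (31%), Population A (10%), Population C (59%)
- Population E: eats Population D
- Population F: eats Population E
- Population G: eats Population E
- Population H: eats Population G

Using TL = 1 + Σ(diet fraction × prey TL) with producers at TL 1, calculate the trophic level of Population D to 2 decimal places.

Population C: 1 + (0.41×1 + 0.59×1) = 2
Population D: 1 + (0.31×1 + 0.1×1 + 0.59×2) = 2.59
Population E: 1 + 2.59 = 3.59
Population F: 1 + 3.59 = 4.59
Population G: 1 + 3.59 = 4.59
Population H: 1 + 4.59 = 5.59

2.59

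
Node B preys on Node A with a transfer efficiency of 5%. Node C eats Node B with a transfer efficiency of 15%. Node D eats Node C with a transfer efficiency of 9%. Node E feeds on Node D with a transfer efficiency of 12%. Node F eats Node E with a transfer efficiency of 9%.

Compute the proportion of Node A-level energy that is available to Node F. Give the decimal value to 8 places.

Product of link efficiencies: 0.05 × 0.15 × 0.09 × 0.12 × 0.09 = 0.00000729

0.00000729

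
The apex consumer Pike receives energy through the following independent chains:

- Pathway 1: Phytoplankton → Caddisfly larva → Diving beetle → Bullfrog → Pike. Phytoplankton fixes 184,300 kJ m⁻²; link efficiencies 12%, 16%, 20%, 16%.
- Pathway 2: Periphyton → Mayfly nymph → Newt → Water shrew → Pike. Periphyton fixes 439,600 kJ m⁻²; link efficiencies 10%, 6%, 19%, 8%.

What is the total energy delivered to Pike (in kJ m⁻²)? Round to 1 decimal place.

Pathway 1: 184300 × 0.12 × 0.16 × 0.2 × 0.16 = 113.23392 kJ m⁻²
Pathway 2: 439600 × 0.1 × 0.06 × 0.19 × 0.08 = 40.09152 kJ m⁻²
Total at Pike: 113.23392 + 40.09152 = 153.32544 kJ m⁻²

153.3 kJ m⁻²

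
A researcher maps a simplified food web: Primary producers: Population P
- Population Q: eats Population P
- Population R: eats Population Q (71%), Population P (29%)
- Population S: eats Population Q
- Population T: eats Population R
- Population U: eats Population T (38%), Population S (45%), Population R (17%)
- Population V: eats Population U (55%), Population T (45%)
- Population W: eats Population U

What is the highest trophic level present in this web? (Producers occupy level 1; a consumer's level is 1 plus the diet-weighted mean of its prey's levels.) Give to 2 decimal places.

5.22

Population Q: 1 + 1 = 2
Population R: 1 + (0.71×2 + 0.29×1) = 2.71
Population S: 1 + 2 = 3
Population T: 1 + 2.71 = 3.71
Population U: 1 + (0.38×3.71 + 0.45×3 + 0.17×2.71) = 4.2205
Population V: 1 + (0.55×4.2205 + 0.45×3.71) = 4.990775
Population W: 1 + 4.2205 = 5.2205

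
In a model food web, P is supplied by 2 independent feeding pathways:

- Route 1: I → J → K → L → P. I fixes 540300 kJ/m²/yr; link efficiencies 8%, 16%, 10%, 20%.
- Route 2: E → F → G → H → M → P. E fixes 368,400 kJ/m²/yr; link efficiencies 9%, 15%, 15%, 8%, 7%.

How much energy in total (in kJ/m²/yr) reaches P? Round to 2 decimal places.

Route 1: 540300 × 0.08 × 0.16 × 0.1 × 0.2 = 138.3168 kJ/m²/yr
Route 2: 368400 × 0.09 × 0.15 × 0.15 × 0.08 × 0.07 = 4.177656 kJ/m²/yr
Total at P: 138.3168 + 4.177656 = 142.494456 kJ/m²/yr

142.49 kJ/m²/yr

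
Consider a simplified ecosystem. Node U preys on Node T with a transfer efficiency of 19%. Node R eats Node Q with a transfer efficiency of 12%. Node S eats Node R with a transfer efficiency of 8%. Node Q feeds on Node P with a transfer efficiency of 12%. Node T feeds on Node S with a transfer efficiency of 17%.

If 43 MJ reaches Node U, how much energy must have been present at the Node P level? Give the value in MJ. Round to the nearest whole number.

Cumulative transfer efficiency: 0.12 × 0.12 × 0.08 × 0.17 × 0.19 = 0.0000372096
Node P energy = 43 / 0.0000372096 = 1155616 MJ

1155616 MJ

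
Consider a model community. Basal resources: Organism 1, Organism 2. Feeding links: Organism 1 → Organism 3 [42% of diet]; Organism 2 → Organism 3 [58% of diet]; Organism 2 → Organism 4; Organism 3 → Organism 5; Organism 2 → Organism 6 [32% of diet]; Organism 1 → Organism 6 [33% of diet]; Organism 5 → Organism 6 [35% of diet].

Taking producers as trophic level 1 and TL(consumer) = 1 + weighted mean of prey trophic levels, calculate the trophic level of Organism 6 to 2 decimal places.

Organism 3: 1 + (0.42×1 + 0.58×1) = 2
Organism 4: 1 + 1 = 2
Organism 5: 1 + 2 = 3
Organism 6: 1 + (0.32×1 + 0.33×1 + 0.35×3) = 2.7

2.70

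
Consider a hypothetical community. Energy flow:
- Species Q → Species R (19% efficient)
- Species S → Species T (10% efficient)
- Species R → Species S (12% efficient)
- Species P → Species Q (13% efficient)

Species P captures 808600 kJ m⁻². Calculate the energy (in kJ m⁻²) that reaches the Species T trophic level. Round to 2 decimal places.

Species Q: 808600 × 0.13 = 105118 kJ m⁻²
Species R: 105118 × 0.19 = 19972.42 kJ m⁻²
Species S: 19972.42 × 0.12 = 2396.6904 kJ m⁻²
Species T: 2396.6904 × 0.1 = 239.66904 kJ m⁻²

239.67 kJ m⁻²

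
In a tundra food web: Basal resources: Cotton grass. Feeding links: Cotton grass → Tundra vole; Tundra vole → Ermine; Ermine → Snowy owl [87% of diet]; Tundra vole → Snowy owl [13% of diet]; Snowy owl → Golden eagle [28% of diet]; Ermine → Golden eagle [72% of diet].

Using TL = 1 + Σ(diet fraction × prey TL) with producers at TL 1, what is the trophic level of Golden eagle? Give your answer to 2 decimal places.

Tundra vole: 1 + 1 = 2
Ermine: 1 + 2 = 3
Snowy owl: 1 + (0.87×3 + 0.13×2) = 3.87
Golden eagle: 1 + (0.28×3.87 + 0.72×3) = 4.2436

4.24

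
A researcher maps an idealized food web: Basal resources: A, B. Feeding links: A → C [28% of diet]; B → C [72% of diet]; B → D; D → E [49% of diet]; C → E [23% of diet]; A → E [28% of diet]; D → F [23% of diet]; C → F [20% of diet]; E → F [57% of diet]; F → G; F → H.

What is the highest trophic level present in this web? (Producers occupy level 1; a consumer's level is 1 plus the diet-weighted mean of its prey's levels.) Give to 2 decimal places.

4.41

C: 1 + (0.28×1 + 0.72×1) = 2
D: 1 + 1 = 2
E: 1 + (0.49×2 + 0.23×2 + 0.28×1) = 2.72
F: 1 + (0.23×2 + 0.2×2 + 0.57×2.72) = 3.4104
G: 1 + 3.4104 = 4.4104
H: 1 + 3.4104 = 4.4104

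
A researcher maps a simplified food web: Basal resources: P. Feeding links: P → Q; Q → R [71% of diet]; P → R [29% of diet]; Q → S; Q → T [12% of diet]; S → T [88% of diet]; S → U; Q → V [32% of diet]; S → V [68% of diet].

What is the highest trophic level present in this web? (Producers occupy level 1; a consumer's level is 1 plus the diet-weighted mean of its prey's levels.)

Q: 1 + 1 = 2
R: 1 + (0.71×2 + 0.29×1) = 2.71
S: 1 + 2 = 3
T: 1 + (0.12×2 + 0.88×3) = 3.88
U: 1 + 3 = 4
V: 1 + (0.32×2 + 0.68×3) = 3.68

4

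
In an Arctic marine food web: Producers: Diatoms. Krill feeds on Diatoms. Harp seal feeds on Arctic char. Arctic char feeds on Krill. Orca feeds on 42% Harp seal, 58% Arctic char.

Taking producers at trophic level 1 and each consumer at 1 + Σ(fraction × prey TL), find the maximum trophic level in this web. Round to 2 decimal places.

4.42

Krill: 1 + 1 = 2
Arctic char: 1 + 2 = 3
Harp seal: 1 + 3 = 4
Orca: 1 + (0.42×4 + 0.58×3) = 4.42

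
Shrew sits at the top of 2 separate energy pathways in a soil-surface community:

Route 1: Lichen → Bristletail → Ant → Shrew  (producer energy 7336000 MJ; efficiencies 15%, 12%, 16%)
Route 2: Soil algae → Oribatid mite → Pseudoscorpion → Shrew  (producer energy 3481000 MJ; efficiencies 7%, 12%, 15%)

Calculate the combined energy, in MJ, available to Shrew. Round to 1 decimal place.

25513.7 MJ

Route 1: 7336000 × 0.15 × 0.12 × 0.16 = 21127.68 MJ
Route 2: 3481000 × 0.07 × 0.12 × 0.15 = 4386.06 MJ
Total at Shrew: 21127.68 + 4386.06 = 25513.74 MJ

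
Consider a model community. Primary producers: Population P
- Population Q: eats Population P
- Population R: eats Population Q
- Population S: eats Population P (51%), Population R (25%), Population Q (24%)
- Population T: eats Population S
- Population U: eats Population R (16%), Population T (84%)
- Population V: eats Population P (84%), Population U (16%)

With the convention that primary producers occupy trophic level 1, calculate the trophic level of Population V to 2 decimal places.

2.58

Population Q: 1 + 1 = 2
Population R: 1 + 2 = 3
Population S: 1 + (0.51×1 + 0.25×3 + 0.24×2) = 2.74
Population T: 1 + 2.74 = 3.74
Population U: 1 + (0.16×3 + 0.84×3.74) = 4.6216
Population V: 1 + (0.84×1 + 0.16×4.6216) = 2.579456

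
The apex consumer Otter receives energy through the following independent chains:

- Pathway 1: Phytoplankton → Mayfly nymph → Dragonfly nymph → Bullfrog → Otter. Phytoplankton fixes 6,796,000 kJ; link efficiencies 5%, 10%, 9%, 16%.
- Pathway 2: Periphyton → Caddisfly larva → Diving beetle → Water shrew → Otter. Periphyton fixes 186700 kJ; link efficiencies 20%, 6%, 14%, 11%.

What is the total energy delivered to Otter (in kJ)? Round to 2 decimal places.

Pathway 1: 6796000 × 0.05 × 0.1 × 0.09 × 0.16 = 489.312 kJ
Pathway 2: 186700 × 0.2 × 0.06 × 0.14 × 0.11 = 34.50216 kJ
Total at Otter: 489.312 + 34.50216 = 523.81416 kJ

523.81 kJ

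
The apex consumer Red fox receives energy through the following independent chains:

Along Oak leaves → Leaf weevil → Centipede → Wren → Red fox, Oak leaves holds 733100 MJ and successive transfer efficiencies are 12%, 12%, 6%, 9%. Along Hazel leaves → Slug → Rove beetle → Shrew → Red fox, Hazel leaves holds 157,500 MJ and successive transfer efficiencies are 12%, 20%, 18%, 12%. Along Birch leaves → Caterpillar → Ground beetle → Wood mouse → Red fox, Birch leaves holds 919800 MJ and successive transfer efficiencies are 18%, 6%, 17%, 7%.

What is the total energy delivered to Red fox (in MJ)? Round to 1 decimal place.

256.9 MJ

Via Oak leaves: 733100 × 0.12 × 0.12 × 0.06 × 0.09 = 57.005856 MJ
Via Hazel leaves: 157500 × 0.12 × 0.2 × 0.18 × 0.12 = 81.648 MJ
Via Birch leaves: 919800 × 0.18 × 0.06 × 0.17 × 0.07 = 118.212696 MJ
Total at Red fox: 57.005856 + 81.648 + 118.212696 = 256.866552 MJ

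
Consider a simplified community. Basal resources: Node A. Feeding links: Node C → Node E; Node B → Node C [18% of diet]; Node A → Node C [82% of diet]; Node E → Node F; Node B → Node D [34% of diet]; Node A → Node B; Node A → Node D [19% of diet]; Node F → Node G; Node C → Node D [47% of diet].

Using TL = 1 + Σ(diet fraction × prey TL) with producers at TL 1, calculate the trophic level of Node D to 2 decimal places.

2.89

Node B: 1 + 1 = 2
Node C: 1 + (0.82×1 + 0.18×2) = 2.18
Node D: 1 + (0.34×2 + 0.47×2.18 + 0.19×1) = 2.8946
Node E: 1 + 2.18 = 3.18
Node F: 1 + 3.18 = 4.18
Node G: 1 + 4.18 = 5.18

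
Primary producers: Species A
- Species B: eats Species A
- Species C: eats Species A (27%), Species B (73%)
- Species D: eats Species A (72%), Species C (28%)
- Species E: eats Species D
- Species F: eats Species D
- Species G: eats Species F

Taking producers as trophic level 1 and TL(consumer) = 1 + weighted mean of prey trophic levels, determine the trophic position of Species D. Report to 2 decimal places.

2.48

Species B: 1 + 1 = 2
Species C: 1 + (0.27×1 + 0.73×2) = 2.73
Species D: 1 + (0.72×1 + 0.28×2.73) = 2.4844
Species E: 1 + 2.4844 = 3.4844
Species F: 1 + 2.4844 = 3.4844
Species G: 1 + 3.4844 = 4.4844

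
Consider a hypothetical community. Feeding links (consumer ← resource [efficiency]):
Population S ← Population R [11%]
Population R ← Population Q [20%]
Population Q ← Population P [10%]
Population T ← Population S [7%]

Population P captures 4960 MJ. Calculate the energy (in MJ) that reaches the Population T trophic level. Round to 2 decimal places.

0.76 MJ

Population Q: 4960 × 0.1 = 496 MJ
Population R: 496 × 0.2 = 99.2 MJ
Population S: 99.2 × 0.11 = 10.912 MJ
Population T: 10.912 × 0.07 = 0.76384 MJ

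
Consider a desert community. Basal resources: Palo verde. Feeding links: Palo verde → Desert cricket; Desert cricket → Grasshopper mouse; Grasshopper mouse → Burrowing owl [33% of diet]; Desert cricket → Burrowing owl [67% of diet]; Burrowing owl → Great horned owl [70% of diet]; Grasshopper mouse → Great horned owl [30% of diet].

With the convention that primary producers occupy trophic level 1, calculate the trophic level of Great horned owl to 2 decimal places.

Desert cricket: 1 + 1 = 2
Grasshopper mouse: 1 + 2 = 3
Burrowing owl: 1 + (0.33×3 + 0.67×2) = 3.33
Great horned owl: 1 + (0.7×3.33 + 0.3×3) = 4.231

4.23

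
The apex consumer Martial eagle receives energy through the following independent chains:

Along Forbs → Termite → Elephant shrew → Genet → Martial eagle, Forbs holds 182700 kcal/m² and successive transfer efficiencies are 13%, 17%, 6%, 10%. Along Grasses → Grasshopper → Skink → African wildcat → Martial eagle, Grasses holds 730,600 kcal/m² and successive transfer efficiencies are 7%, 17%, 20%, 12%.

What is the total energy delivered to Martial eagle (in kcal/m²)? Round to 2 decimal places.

232.89 kcal/m²

Via Forbs: 182700 × 0.13 × 0.17 × 0.06 × 0.1 = 24.22602 kcal/m²
Via Grasses: 730600 × 0.07 × 0.17 × 0.2 × 0.12 = 208.65936 kcal/m²
Total at Martial eagle: 24.22602 + 208.65936 = 232.88538 kcal/m²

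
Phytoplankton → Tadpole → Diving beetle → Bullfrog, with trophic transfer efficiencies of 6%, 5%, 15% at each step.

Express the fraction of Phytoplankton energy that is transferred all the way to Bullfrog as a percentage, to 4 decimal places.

0.0450%

Product of link efficiencies: 0.06 × 0.05 × 0.15 = 0.00045
As a percentage: 0.00045 × 100 = 0.0450%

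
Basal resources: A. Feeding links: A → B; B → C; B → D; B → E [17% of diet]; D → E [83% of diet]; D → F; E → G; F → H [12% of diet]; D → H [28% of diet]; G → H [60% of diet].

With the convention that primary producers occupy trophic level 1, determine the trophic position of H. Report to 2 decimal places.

B: 1 + 1 = 2
C: 1 + 2 = 3
D: 1 + 2 = 3
E: 1 + (0.17×2 + 0.83×3) = 3.83
F: 1 + 3 = 4
G: 1 + 3.83 = 4.83
H: 1 + (0.12×4 + 0.28×3 + 0.6×4.83) = 5.218

5.22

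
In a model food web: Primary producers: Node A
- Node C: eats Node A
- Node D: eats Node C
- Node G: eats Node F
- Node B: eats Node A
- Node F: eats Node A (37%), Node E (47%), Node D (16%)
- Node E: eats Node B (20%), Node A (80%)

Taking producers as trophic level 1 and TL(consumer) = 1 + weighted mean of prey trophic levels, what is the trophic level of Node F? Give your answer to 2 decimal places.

2.88

Node B: 1 + 1 = 2
Node C: 1 + 1 = 2
Node D: 1 + 2 = 3
Node E: 1 + (0.2×2 + 0.8×1) = 2.2
Node F: 1 + (0.37×1 + 0.47×2.2 + 0.16×3) = 2.884
Node G: 1 + 2.884 = 3.884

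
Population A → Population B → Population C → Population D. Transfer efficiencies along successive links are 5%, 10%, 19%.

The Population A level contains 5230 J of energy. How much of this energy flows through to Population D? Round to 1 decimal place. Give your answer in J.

5.0 J

Population B: 5230 × 0.05 = 261.5 J
Population C: 261.5 × 0.1 = 26.15 J
Population D: 26.15 × 0.19 = 4.9685 J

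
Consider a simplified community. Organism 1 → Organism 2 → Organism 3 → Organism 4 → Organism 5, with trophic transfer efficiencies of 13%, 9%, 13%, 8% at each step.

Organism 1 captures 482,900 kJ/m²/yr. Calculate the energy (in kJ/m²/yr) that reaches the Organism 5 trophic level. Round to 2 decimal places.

Organism 2: 482900 × 0.13 = 62777 kJ/m²/yr
Organism 3: 62777 × 0.09 = 5649.93 kJ/m²/yr
Organism 4: 5649.93 × 0.13 = 734.4909 kJ/m²/yr
Organism 5: 734.4909 × 0.08 = 58.759272 kJ/m²/yr

58.76 kJ/m²/yr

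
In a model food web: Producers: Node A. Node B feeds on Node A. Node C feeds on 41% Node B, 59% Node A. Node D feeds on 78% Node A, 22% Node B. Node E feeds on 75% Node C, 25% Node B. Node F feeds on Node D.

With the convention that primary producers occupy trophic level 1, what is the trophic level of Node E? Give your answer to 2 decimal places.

Node B: 1 + 1 = 2
Node C: 1 + (0.41×2 + 0.59×1) = 2.41
Node D: 1 + (0.78×1 + 0.22×2) = 2.22
Node E: 1 + (0.75×2.41 + 0.25×2) = 3.3075
Node F: 1 + 2.22 = 3.22

3.31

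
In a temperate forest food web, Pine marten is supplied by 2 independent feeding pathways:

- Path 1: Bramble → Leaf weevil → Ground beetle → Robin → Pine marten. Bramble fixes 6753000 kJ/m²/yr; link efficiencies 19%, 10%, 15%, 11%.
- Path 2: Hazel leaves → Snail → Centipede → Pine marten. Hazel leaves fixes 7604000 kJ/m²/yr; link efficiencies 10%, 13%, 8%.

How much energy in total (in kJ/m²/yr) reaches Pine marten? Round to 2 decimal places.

Path 1: 6753000 × 0.19 × 0.1 × 0.15 × 0.11 = 2117.0655 kJ/m²/yr
Path 2: 7604000 × 0.1 × 0.13 × 0.08 = 7908.16 kJ/m²/yr
Total at Pine marten: 2117.0655 + 7908.16 = 10025.2255 kJ/m²/yr

10025.23 kJ/m²/yr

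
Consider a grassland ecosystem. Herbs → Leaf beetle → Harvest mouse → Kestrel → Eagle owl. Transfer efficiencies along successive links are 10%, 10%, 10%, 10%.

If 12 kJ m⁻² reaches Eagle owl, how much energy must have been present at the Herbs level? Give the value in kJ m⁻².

120000 kJ m⁻²

Cumulative transfer efficiency: 0.1 × 0.1 × 0.1 × 0.1 = 0.0001
Herbs energy = 12 / 0.0001 = 120000 kJ m⁻²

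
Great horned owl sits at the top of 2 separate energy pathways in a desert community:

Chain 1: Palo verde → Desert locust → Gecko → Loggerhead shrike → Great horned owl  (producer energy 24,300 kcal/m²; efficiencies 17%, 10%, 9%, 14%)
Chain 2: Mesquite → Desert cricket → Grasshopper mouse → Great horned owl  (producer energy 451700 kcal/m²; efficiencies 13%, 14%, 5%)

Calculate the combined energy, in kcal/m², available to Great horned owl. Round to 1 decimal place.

416.3 kcal/m²

Chain 1: 24300 × 0.17 × 0.1 × 0.09 × 0.14 = 5.20506 kcal/m²
Chain 2: 451700 × 0.13 × 0.14 × 0.05 = 411.047 kcal/m²
Total at Great horned owl: 5.20506 + 411.047 = 416.25206 kcal/m²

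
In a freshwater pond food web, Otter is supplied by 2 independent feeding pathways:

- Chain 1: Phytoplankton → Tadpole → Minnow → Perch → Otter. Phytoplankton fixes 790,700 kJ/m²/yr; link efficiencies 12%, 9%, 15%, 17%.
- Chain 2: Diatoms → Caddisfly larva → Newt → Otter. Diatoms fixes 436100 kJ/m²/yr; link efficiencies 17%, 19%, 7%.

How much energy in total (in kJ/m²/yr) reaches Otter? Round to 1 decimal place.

Chain 1: 790700 × 0.12 × 0.09 × 0.15 × 0.17 = 217.75878 kJ/m²/yr
Chain 2: 436100 × 0.17 × 0.19 × 0.07 = 986.0221 kJ/m²/yr
Total at Otter: 217.75878 + 986.0221 = 1203.78088 kJ/m²/yr

1203.8 kJ/m²/yr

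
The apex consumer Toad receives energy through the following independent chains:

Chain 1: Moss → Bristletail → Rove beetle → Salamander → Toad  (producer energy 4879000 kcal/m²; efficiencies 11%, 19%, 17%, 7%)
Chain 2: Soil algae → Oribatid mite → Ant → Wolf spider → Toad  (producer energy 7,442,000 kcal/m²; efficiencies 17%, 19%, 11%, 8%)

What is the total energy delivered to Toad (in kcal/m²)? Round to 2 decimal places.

Chain 1: 4879000 × 0.11 × 0.19 × 0.17 × 0.07 = 1213.45609 kcal/m²
Chain 2: 7442000 × 0.17 × 0.19 × 0.11 × 0.08 = 2115.31408 kcal/m²
Total at Toad: 1213.45609 + 2115.31408 = 3328.77017 kcal/m²

3328.77 kcal/m²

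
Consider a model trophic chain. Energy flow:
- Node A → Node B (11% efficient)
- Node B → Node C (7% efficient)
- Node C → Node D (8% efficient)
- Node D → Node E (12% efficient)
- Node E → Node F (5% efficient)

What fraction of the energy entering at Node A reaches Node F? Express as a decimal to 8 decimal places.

0.00000370

Product of link efficiencies: 0.11 × 0.07 × 0.08 × 0.12 × 0.05 = 0.000003696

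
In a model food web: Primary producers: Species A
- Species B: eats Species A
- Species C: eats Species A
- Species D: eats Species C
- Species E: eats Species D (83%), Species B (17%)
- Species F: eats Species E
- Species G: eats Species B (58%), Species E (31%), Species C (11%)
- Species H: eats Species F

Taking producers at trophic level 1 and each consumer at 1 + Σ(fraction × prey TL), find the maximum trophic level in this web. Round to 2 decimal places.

Species B: 1 + 1 = 2
Species C: 1 + 1 = 2
Species D: 1 + 2 = 3
Species E: 1 + (0.83×3 + 0.17×2) = 3.83
Species F: 1 + 3.83 = 4.83
Species G: 1 + (0.58×2 + 0.31×3.83 + 0.11×2) = 3.5673
Species H: 1 + 4.83 = 5.83

5.83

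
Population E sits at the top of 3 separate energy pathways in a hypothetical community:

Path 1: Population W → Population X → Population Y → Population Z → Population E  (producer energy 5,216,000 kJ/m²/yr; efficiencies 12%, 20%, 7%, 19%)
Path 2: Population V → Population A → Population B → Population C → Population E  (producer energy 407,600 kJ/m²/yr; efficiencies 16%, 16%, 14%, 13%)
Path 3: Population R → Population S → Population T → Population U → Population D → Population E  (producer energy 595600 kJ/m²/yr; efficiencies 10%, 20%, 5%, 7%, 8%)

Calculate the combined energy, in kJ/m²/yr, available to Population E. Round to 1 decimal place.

Path 1: 5216000 × 0.12 × 0.2 × 0.07 × 0.19 = 1664.9472 kJ/m²/yr
Path 2: 407600 × 0.16 × 0.16 × 0.14 × 0.13 = 189.908992 kJ/m²/yr
Path 3: 595600 × 0.1 × 0.2 × 0.05 × 0.07 × 0.08 = 3.33536 kJ/m²/yr
Total at Population E: 1664.9472 + 189.908992 + 3.33536 = 1858.191552 kJ/m²/yr

1858.2 kJ/m²/yr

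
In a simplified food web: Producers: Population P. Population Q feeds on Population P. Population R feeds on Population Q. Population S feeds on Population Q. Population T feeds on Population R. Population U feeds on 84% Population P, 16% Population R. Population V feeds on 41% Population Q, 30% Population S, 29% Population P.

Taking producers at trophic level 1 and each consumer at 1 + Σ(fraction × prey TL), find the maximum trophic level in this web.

4

Population Q: 1 + 1 = 2
Population R: 1 + 2 = 3
Population S: 1 + 2 = 3
Population T: 1 + 3 = 4
Population U: 1 + (0.84×1 + 0.16×3) = 2.32
Population V: 1 + (0.41×2 + 0.3×3 + 0.29×1) = 3.01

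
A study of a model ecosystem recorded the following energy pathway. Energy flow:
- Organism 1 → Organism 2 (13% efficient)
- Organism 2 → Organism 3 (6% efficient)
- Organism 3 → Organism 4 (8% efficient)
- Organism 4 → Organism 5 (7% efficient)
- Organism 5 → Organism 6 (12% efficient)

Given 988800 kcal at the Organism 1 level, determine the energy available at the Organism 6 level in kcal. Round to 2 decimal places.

5.18 kcal

Organism 2: 988800 × 0.13 = 128544 kcal
Organism 3: 128544 × 0.06 = 7712.64 kcal
Organism 4: 7712.64 × 0.08 = 617.0112 kcal
Organism 5: 617.0112 × 0.07 = 43.190784 kcal
Organism 6: 43.190784 × 0.12 = 5.18289408 kcal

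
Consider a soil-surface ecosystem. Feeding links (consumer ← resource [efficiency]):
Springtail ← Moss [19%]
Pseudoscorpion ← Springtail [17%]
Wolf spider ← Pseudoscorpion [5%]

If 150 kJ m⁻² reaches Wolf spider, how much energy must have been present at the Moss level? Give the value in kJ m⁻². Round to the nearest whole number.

Cumulative transfer efficiency: 0.19 × 0.17 × 0.05 = 0.001615
Moss energy = 150 / 0.001615 = 92879 kJ m⁻²

92879 kJ m⁻²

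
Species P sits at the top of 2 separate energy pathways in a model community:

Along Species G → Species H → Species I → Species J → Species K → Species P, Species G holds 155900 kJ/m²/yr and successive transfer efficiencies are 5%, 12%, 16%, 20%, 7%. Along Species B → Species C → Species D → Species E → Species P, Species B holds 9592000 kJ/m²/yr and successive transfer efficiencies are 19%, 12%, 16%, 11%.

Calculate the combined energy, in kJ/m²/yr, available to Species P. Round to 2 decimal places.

Via Species G: 155900 × 0.05 × 0.12 × 0.16 × 0.2 × 0.07 = 2.095296 kJ/m²/yr
Via Species B: 9592000 × 0.19 × 0.12 × 0.16 × 0.11 = 3849.07776 kJ/m²/yr
Total at Species P: 2.095296 + 3849.07776 = 3851.173056 kJ/m²/yr

3851.17 kJ/m²/yr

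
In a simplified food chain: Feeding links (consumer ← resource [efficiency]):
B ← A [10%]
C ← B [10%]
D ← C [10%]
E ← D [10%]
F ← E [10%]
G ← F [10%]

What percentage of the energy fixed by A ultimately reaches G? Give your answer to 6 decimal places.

0.000100%

Product of link efficiencies: 0.1 × 0.1 × 0.1 × 0.1 × 0.1 × 0.1 = 0.000001
As a percentage: 0.000001 × 100 = 0.000100%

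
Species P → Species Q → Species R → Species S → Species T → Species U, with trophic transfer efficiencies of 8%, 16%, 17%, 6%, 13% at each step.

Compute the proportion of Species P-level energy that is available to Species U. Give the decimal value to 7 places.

0.0000170

Product of link efficiencies: 0.08 × 0.16 × 0.17 × 0.06 × 0.13 = 0.0000169728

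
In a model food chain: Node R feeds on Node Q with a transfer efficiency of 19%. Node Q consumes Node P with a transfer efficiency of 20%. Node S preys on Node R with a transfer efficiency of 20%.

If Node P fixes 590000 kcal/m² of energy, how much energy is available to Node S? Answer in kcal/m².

Node Q: 590000 × 0.2 = 118000 kcal/m²
Node R: 118000 × 0.19 = 22420 kcal/m²
Node S: 22420 × 0.2 = 4484 kcal/m²

4484 kcal/m²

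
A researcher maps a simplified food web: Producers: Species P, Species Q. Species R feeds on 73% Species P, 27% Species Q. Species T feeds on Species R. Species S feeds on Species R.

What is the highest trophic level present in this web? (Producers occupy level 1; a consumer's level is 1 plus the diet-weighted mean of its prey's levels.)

Species R: 1 + (0.73×1 + 0.27×1) = 2
Species S: 1 + 2 = 3
Species T: 1 + 2 = 3

3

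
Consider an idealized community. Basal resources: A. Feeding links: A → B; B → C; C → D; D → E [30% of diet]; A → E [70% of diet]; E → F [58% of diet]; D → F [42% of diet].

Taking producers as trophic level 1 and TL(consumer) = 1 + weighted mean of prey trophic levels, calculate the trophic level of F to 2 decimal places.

4.36

B: 1 + 1 = 2
C: 1 + 2 = 3
D: 1 + 3 = 4
E: 1 + (0.3×4 + 0.7×1) = 2.9
F: 1 + (0.58×2.9 + 0.42×4) = 4.362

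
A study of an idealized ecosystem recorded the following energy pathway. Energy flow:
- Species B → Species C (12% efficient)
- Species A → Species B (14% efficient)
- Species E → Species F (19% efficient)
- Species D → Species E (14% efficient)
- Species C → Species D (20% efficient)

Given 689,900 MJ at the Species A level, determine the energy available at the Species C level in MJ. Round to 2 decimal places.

Species B: 689900 × 0.14 = 96586 MJ
Species C: 96586 × 0.12 = 11590.32 MJ

11590.32 MJ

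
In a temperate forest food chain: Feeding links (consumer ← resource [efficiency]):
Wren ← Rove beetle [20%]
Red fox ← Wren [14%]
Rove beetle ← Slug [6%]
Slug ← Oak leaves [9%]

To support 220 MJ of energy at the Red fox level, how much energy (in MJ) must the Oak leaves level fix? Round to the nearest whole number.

Cumulative transfer efficiency: 0.09 × 0.06 × 0.2 × 0.14 = 0.0001512
Oak leaves energy = 220 / 0.0001512 = 1455026 MJ

1455026 MJ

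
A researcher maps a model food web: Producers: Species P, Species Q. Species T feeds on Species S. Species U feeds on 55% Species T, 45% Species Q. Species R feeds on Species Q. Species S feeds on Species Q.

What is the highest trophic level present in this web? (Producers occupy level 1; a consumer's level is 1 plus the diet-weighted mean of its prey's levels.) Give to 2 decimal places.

Species R: 1 + 1 = 2
Species S: 1 + 1 = 2
Species T: 1 + 2 = 3
Species U: 1 + (0.55×3 + 0.45×1) = 3.1

3.10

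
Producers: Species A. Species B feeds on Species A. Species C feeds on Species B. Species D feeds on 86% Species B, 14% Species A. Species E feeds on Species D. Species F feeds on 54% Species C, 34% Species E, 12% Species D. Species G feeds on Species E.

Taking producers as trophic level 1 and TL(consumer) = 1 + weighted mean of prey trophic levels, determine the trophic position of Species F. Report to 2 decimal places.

4.28

Species B: 1 + 1 = 2
Species C: 1 + 2 = 3
Species D: 1 + (0.86×2 + 0.14×1) = 2.86
Species E: 1 + 2.86 = 3.86
Species F: 1 + (0.54×3 + 0.34×3.86 + 0.12×2.86) = 4.2756
Species G: 1 + 3.86 = 4.86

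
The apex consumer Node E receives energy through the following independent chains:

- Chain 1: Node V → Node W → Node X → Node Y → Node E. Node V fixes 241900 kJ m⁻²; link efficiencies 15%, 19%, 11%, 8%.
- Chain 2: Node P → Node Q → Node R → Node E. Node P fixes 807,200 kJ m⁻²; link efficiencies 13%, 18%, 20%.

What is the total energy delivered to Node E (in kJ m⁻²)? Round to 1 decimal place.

3838.4 kJ m⁻²

Chain 1: 241900 × 0.15 × 0.19 × 0.11 × 0.08 = 60.66852 kJ m⁻²
Chain 2: 807200 × 0.13 × 0.18 × 0.2 = 3777.696 kJ m⁻²
Total at Node E: 60.66852 + 3777.696 = 3838.36452 kJ m⁻²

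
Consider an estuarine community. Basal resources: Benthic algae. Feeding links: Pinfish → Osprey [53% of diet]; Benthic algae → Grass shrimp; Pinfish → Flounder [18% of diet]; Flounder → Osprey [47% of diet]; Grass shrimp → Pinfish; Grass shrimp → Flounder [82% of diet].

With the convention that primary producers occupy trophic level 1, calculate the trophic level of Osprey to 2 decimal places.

4.08

Grass shrimp: 1 + 1 = 2
Pinfish: 1 + 2 = 3
Flounder: 1 + (0.18×3 + 0.82×2) = 3.18
Osprey: 1 + (0.53×3 + 0.47×3.18) = 4.0846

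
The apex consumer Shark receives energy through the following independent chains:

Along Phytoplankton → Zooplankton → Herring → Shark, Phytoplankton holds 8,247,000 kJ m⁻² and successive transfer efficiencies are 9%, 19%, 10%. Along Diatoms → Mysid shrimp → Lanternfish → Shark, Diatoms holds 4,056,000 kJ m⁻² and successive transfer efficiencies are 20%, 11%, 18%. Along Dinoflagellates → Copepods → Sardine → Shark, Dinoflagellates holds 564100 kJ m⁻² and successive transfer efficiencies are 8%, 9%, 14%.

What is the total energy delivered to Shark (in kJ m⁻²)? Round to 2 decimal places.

30732.74 kJ m⁻²

Via Phytoplankton: 8247000 × 0.09 × 0.19 × 0.1 = 14102.37 kJ m⁻²
Via Diatoms: 4056000 × 0.2 × 0.11 × 0.18 = 16061.76 kJ m⁻²
Via Dinoflagellates: 564100 × 0.08 × 0.09 × 0.14 = 568.6128 kJ m⁻²
Total at Shark: 14102.37 + 16061.76 + 568.6128 = 30732.7428 kJ m⁻²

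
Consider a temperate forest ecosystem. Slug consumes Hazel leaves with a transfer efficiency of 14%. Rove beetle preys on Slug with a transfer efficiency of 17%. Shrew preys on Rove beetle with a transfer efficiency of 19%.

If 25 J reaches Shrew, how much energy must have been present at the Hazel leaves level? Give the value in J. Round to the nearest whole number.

Cumulative transfer efficiency: 0.14 × 0.17 × 0.19 = 0.004522
Hazel leaves energy = 25 / 0.004522 = 5529 J

5529 J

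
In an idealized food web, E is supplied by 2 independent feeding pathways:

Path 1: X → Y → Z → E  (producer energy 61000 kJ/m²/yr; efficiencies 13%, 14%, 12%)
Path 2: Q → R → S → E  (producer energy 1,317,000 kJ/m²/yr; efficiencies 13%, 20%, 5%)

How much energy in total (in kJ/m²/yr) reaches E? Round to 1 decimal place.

Path 1: 61000 × 0.13 × 0.14 × 0.12 = 133.224 kJ/m²/yr
Path 2: 1317000 × 0.13 × 0.2 × 0.05 = 1712.1 kJ/m²/yr
Total at E: 133.224 + 1712.1 = 1845.324 kJ/m²/yr

1845.3 kJ/m²/yr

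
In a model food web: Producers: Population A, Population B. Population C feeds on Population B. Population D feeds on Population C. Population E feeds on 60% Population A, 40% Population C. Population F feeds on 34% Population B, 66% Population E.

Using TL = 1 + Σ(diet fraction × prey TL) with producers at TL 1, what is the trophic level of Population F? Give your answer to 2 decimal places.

Population C: 1 + 1 = 2
Population D: 1 + 2 = 3
Population E: 1 + (0.6×1 + 0.4×2) = 2.4
Population F: 1 + (0.34×1 + 0.66×2.4) = 2.924

2.92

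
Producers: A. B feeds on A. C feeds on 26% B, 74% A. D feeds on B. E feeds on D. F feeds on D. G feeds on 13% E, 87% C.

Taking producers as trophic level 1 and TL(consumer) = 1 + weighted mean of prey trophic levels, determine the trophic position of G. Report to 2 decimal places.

3.49

B: 1 + 1 = 2
C: 1 + (0.26×2 + 0.74×1) = 2.26
D: 1 + 2 = 3
E: 1 + 3 = 4
F: 1 + 3 = 4
G: 1 + (0.13×4 + 0.87×2.26) = 3.4862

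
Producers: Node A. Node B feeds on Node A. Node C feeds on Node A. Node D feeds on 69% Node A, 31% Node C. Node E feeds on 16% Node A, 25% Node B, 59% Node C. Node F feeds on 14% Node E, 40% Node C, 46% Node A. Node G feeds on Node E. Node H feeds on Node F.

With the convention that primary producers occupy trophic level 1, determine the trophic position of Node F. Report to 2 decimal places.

2.66

Node B: 1 + 1 = 2
Node C: 1 + 1 = 2
Node D: 1 + (0.69×1 + 0.31×2) = 2.31
Node E: 1 + (0.16×1 + 0.25×2 + 0.59×2) = 2.84
Node F: 1 + (0.14×2.84 + 0.4×2 + 0.46×1) = 2.6576
Node G: 1 + 2.84 = 3.84
Node H: 1 + 2.6576 = 3.6576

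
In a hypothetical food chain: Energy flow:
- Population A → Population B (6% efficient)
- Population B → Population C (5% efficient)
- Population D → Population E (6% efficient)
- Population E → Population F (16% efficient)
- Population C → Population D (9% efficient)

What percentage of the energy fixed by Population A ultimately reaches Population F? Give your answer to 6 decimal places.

0.000259%

Product of link efficiencies: 0.06 × 0.05 × 0.09 × 0.06 × 0.16 = 0.000002592
As a percentage: 0.000002592 × 100 = 0.000259%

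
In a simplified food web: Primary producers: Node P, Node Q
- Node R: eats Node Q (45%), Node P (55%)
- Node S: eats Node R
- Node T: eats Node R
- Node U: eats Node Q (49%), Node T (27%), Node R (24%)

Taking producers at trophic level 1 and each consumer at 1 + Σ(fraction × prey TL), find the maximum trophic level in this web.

3

Node R: 1 + (0.45×1 + 0.55×1) = 2
Node S: 1 + 2 = 3
Node T: 1 + 2 = 3
Node U: 1 + (0.49×1 + 0.27×3 + 0.24×2) = 2.78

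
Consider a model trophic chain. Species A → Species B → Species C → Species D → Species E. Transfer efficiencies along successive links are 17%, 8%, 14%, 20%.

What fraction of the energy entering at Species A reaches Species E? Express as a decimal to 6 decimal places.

0.000381

Product of link efficiencies: 0.17 × 0.08 × 0.14 × 0.2 = 0.0003808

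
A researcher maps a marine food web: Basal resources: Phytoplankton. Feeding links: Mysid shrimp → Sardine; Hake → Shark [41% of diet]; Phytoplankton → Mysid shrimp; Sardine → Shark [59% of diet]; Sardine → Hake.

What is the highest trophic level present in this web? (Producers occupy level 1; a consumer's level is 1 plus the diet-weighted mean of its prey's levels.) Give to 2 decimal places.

4.41

Mysid shrimp: 1 + 1 = 2
Sardine: 1 + 2 = 3
Hake: 1 + 3 = 4
Shark: 1 + (0.41×4 + 0.59×3) = 4.41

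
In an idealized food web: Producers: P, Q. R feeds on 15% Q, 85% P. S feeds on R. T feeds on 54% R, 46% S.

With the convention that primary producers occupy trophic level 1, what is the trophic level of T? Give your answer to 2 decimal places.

3.46

R: 1 + (0.15×1 + 0.85×1) = 2
S: 1 + 2 = 3
T: 1 + (0.54×2 + 0.46×3) = 3.46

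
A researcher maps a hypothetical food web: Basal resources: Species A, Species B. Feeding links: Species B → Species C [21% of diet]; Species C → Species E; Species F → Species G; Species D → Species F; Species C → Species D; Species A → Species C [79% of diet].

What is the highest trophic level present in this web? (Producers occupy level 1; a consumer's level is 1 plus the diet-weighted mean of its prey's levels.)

Species C: 1 + (0.21×1 + 0.79×1) = 2
Species D: 1 + 2 = 3
Species E: 1 + 2 = 3
Species F: 1 + 3 = 4
Species G: 1 + 4 = 5

5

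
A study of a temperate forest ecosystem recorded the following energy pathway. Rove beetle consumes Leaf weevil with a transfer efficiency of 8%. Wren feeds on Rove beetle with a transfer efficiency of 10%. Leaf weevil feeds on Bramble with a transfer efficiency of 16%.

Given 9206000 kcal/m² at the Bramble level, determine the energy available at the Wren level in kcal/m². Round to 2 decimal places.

Leaf weevil: 9206000 × 0.16 = 1472960 kcal/m²
Rove beetle: 1472960 × 0.08 = 117836.8 kcal/m²
Wren: 117836.8 × 0.1 = 11783.68 kcal/m²

11783.68 kcal/m²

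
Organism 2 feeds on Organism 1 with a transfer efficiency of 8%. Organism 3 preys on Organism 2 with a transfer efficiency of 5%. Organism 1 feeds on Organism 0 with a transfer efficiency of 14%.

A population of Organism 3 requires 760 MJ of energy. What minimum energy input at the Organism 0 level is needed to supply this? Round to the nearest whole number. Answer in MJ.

1357143 MJ

Cumulative transfer efficiency: 0.14 × 0.08 × 0.05 = 0.00056
Organism 0 energy = 760 / 0.00056 = 1357143 MJ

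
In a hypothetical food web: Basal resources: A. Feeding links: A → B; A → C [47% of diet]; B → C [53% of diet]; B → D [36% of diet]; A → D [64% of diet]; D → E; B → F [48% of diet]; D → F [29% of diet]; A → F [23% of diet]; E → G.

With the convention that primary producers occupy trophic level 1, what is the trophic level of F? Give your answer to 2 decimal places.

B: 1 + 1 = 2
C: 1 + (0.47×1 + 0.53×2) = 2.53
D: 1 + (0.36×2 + 0.64×1) = 2.36
E: 1 + 2.36 = 3.36
F: 1 + (0.48×2 + 0.29×2.36 + 0.23×1) = 2.8744
G: 1 + 3.36 = 4.36

2.87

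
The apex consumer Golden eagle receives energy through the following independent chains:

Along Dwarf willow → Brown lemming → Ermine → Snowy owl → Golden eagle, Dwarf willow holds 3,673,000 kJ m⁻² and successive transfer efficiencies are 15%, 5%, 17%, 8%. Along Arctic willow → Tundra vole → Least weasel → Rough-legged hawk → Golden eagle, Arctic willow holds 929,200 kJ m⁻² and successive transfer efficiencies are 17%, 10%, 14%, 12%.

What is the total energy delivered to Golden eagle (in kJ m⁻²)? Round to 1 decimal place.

640.0 kJ m⁻²

Via Dwarf willow: 3673000 × 0.15 × 0.05 × 0.17 × 0.08 = 374.646 kJ m⁻²
Via Arctic willow: 929200 × 0.17 × 0.1 × 0.14 × 0.12 = 265.37952 kJ m⁻²
Total at Golden eagle: 374.646 + 265.37952 = 640.02552 kJ m⁻²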